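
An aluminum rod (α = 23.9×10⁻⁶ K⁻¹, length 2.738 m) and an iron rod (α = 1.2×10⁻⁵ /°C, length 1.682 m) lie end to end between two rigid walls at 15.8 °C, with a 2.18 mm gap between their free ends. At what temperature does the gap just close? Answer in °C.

Gap closes when ΔL₁ + ΔL₂ = 2.18 mm = 2.18×10⁻³ m
(α₁L₁ + α₂L₂)ΔT = g
α₁L₁ + α₂L₂ = 23.9×10⁻⁶×2.738 + 1.2×10⁻⁵×1.682 = 8.56222×10⁻⁵ m/K
ΔT = 2.18×10⁻³ / 8.56222×10⁻⁵ = 25.461 K
T = 15.8 + 25.461 = 41.261 °C

T = 41.3 °C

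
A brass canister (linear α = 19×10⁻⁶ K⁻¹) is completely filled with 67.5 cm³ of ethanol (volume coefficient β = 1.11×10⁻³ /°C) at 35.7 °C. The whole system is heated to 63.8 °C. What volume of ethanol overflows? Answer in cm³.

2.00 cm³

The canister also expands: β_container ≈ 3α = 5.7×10⁻⁵ /K
Net overflow = V₀(β_liq − 3α_cont)ΔT
β − 3α = 1.11×10⁻³ − 5.7×10⁻⁵ = 1.053×10⁻³ /K; ΔT = 28.1 K
ΔV = 67.5 × 1.053×10⁻³ × 28.1 = 2.00 cm³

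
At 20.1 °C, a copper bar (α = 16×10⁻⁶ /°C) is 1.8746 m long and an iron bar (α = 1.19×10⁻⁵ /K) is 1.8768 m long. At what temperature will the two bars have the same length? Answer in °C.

L₁(1 + α₁ΔT) = L₂(1 + α₂ΔT) ⇒ ΔT = (L₂ − L₁)/(α₁L₁ − α₂L₂)
L₂ − L₁ = 1.8768 − 1.8746 = 2.20×10⁻³ m
α₁L₁ − α₂L₂ = 16×10⁻⁶×1.8746 − 1.19×10⁻⁵×1.8768 = 7.65968×10⁻⁶ m/K
ΔT = 2.20×10⁻³ / 7.65968×10⁻⁶ = 287.218 K
T = 20.1 + 287.218 = 307.318 °C

T = 307.3 °C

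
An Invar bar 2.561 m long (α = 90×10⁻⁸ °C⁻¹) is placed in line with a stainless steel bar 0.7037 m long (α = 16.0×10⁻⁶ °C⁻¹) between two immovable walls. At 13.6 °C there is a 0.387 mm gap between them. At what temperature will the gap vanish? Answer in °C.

α₁L₁ = 2.3049×10⁻⁶ m/K, α₂L₂ = 1.12592×10⁻⁵ m/K → total 1.35641×10⁻⁵ m/K
ΔT = g/(α₁L₁+α₂L₂) = 3.87×10⁻⁴ / 1.35641×10⁻⁵ = 28.531 K
T = 13.6 + 28.531 = 42.131 °C

T = 42.1 °C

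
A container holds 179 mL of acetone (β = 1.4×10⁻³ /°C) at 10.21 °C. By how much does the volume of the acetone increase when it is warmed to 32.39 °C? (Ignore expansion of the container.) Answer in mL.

|ΔT| = |32.39 − 10.21| = 22.18 K
ΔV = βV₀ΔT = (1.4×10⁻³)(179)(22.18) = 5.56 mL

ΔV = 5.56 mL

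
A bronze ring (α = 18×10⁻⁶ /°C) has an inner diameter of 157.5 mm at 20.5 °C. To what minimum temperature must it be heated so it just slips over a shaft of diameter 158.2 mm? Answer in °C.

T = 267 °C

Required Δd = 158.2 − 157.5 = 0.7 mm
Δd = αd₀ΔT ⇒ ΔT = Δd/(αd₀) = 0.7 / (18×10⁻⁶ × 157.5) = 246.91 K
T_min = 20.5 + 246.91 = 267.41 °C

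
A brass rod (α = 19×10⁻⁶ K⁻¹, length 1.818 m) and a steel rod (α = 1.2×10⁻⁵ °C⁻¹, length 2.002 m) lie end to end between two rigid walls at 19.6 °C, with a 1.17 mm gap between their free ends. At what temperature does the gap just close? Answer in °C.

T = 39.6 °C

α₁L₁ = 3.4542×10⁻⁵ m/K, α₂L₂ = 2.4024×10⁻⁵ m/K → total 5.8566×10⁻⁵ m/K
ΔT = g/(α₁L₁+α₂L₂) = 1.17×10⁻³ / 5.8566×10⁻⁵ = 19.977 K
T = 19.6 + 19.977 = 39.577 °C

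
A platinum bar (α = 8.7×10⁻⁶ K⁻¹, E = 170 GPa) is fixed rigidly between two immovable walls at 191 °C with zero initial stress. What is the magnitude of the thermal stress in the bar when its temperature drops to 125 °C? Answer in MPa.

σ = 97.6 MPa

Fully constrained: the free strain ε = αΔT is blocked, so σ = Eε = EαΔT.
|ΔT| = 66 K
σ = 170×10⁹ × 8.7×10⁻⁶ × 66 = 9.76×10⁷ Pa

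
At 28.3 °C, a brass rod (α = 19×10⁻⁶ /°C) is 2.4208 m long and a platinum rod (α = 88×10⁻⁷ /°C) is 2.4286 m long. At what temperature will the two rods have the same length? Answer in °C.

T = 345.1 °C

Equal length when α₁L₁ΔT − α₂L₂ΔT = L₂ − L₁ = 7.80×10⁻³ m
α₁L₁ = 4.59952×10⁻⁵, α₂L₂ = 2.137168×10⁻⁵ → Δ(αL) = 2.462352×10⁻⁵ m/K
ΔT = 7.80×10⁻³ / 2.462352×10⁻⁵ = 316.770 K, so T = 28.3 + 316.770 = 345.070 °C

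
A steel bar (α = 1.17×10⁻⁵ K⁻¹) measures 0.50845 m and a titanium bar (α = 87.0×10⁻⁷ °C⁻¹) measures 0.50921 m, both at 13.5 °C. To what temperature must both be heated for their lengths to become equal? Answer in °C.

T = 513.9 °C

Equal length when α₁L₁ΔT − α₂L₂ΔT = L₂ − L₁ = 7.60×10⁻⁴ m
α₁L₁ = 5.948865×10⁻⁶, α₂L₂ = 4.430127×10⁻⁶ → Δ(αL) = 1.518738×10⁻⁶ m/K
ΔT = 7.60×10⁻⁴ / 1.518738×10⁻⁶ = 500.415 K, so T = 13.5 + 500.415 = 513.915 °C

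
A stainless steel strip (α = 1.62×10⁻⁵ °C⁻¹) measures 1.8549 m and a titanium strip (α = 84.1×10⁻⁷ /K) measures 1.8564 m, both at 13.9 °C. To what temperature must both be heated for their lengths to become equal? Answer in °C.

Equal length when α₁L₁ΔT − α₂L₂ΔT = L₂ − L₁ = 1.50×10⁻³ m
α₁L₁ = 3.004938×10⁻⁵, α₂L₂ = 1.5612324×10⁻⁵ → Δ(αL) = 1.4437056×10⁻⁵ m/K
ΔT = 1.50×10⁻³ / 1.4437056×10⁻⁵ = 103.899 K, so T = 13.9 + 103.899 = 117.799 °C

T = 117.8 °C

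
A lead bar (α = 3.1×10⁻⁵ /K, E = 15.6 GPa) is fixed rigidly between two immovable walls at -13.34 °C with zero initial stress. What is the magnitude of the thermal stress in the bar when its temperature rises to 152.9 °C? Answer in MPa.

Fully constrained: the free strain ε = αΔT is blocked, so σ = Eε = EαΔT.
|ΔT| = 166.24 K
σ = 15.6×10⁹ × 3.1×10⁻⁵ × 166.24 = 8.04×10⁷ Pa

σ = 80.4 MPa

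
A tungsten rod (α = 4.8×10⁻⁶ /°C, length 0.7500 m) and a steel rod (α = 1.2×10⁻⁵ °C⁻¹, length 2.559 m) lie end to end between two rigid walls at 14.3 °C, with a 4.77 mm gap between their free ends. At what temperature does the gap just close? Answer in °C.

T = 153 °C

Gap closes when ΔL₁ + ΔL₂ = 4.77 mm = 4.77×10⁻³ m
(α₁L₁ + α₂L₂)ΔT = g
α₁L₁ + α₂L₂ = 4.8×10⁻⁶×0.7500 + 1.2×10⁻⁵×2.559 = 3.4308×10⁻⁵ m/K
ΔT = 4.77×10⁻³ / 3.4308×10⁻⁵ = 139.03 K
T = 14.3 + 139.03 = 153.33 °C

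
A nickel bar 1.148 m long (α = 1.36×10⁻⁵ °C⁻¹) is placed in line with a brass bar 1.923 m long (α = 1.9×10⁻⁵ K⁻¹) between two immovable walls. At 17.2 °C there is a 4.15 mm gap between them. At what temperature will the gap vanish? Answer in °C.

T = 96.8 °C

α₁L₁ = 1.56128×10⁻⁵ m/K, α₂L₂ = 3.6537×10⁻⁵ m/K → total 5.21498×10⁻⁵ m/K
ΔT = g/(α₁L₁+α₂L₂) = 4.15×10⁻³ / 5.21498×10⁻⁵ = 79.578 K
T = 17.2 + 79.578 = 96.778 °C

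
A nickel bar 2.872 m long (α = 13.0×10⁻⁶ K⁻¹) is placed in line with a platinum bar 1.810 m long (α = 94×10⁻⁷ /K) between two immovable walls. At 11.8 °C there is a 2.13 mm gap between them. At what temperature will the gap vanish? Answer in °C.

Gap closes when ΔL₁ + ΔL₂ = 2.13 mm = 2.13×10⁻³ m
(α₁L₁ + α₂L₂)ΔT = g
α₁L₁ + α₂L₂ = 13.0×10⁻⁶×2.872 + 94×10⁻⁷×1.810 = 5.435×10⁻⁵ m/K
ΔT = 2.13×10⁻³ / 5.435×10⁻⁵ = 39.190 K
T = 11.8 + 39.190 = 50.990 °C

T = 51.0 °C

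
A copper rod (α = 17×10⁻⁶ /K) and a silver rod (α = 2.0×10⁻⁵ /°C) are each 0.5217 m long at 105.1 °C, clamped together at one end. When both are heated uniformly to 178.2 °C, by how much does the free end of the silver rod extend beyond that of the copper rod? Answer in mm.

ΔT = 73.1 K
copper: ΔL = 17×10⁻⁶ × 0.5217 m × 73.1 = 6.4832×10⁻⁴ m = 0.64832 mm
silver: ΔL = 2.0×10⁻⁵ × 0.5217 m × 73.1 = 7.6273×10⁻⁴ m = 0.76273 mm
difference = 0.76273 − 0.64832 = 0.11441 mm

0.114 mm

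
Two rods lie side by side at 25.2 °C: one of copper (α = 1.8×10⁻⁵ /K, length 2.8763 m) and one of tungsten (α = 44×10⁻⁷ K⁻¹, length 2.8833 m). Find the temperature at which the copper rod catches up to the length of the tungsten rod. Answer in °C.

T = 204.3 °C

Equal length when α₁L₁ΔT − α₂L₂ΔT = L₂ − L₁ = 7.00×10⁻³ m
α₁L₁ = 5.17734×10⁻⁵, α₂L₂ = 1.268652×10⁻⁵ → Δ(αL) = 3.908688×10⁻⁵ m/K
ΔT = 7.00×10⁻³ / 3.908688×10⁻⁵ = 179.088 K, so T = 25.2 + 179.088 = 204.288 °C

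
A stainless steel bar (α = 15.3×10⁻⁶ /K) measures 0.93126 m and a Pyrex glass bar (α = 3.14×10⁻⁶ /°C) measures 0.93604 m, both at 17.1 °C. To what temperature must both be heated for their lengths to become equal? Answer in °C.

L₁(1 + α₁ΔT) = L₂(1 + α₂ΔT) ⇒ ΔT = (L₂ − L₁)/(α₁L₁ − α₂L₂)
L₂ − L₁ = 0.93604 − 0.93126 = 4.78×10⁻³ m
α₁L₁ − α₂L₂ = 15.3×10⁻⁶×0.93126 − 3.14×10⁻⁶×0.93604 = 1.13091124×10⁻⁵ m/K
ΔT = 4.78×10⁻³ / 1.13091124×10⁻⁵ = 422.668 K
T = 17.1 + 422.668 = 439.768 °C

T = 439.8 °C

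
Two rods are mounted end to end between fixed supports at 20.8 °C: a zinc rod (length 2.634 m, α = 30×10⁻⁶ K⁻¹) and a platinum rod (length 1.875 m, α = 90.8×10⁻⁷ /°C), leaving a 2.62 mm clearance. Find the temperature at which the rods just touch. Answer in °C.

T = 48.1 °C

Gap closes when ΔL₁ + ΔL₂ = 2.62 mm = 2.62×10⁻³ m
(α₁L₁ + α₂L₂)ΔT = g
α₁L₁ + α₂L₂ = 30×10⁻⁶×2.634 + 90.8×10⁻⁷×1.875 = 9.6045×10⁻⁵ m/K
ΔT = 2.62×10⁻³ / 9.6045×10⁻⁵ = 27.279 K
T = 20.8 + 27.279 = 48.079 °C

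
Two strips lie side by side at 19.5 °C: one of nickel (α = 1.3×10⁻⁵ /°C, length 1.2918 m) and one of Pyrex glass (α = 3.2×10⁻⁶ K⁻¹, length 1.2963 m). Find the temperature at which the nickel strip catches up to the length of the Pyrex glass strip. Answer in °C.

L₁(1 + α₁ΔT) = L₂(1 + α₂ΔT) ⇒ ΔT = (L₂ − L₁)/(α₁L₁ − α₂L₂)
L₂ − L₁ = 1.2963 − 1.2918 = 4.50×10⁻³ m
α₁L₁ − α₂L₂ = 1.3×10⁻⁵×1.2918 − 3.2×10⁻⁶×1.2963 = 1.264524×10⁻⁵ m/K
ΔT = 4.50×10⁻³ / 1.264524×10⁻⁵ = 355.865 K
T = 19.5 + 355.865 = 375.365 °C

T = 375.4 °C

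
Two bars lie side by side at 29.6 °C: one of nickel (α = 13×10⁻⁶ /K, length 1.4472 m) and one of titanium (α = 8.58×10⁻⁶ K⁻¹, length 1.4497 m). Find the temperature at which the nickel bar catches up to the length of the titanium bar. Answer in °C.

L₁(1 + α₁ΔT) = L₂(1 + α₂ΔT) ⇒ ΔT = (L₂ − L₁)/(α₁L₁ − α₂L₂)
L₂ − L₁ = 1.4497 − 1.4472 = 2.50×10⁻³ m
α₁L₁ − α₂L₂ = 13×10⁻⁶×1.4472 − 8.58×10⁻⁶×1.4497 = 6.375174×10⁻⁶ m/K
ΔT = 2.50×10⁻³ / 6.375174×10⁻⁶ = 392.146 K
T = 29.6 + 392.146 = 421.746 °C

T = 421.7 °C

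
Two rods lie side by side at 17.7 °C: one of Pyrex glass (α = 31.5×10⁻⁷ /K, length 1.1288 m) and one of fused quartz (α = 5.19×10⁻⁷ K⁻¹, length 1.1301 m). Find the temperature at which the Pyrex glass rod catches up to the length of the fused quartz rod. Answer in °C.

L₁(1 + α₁ΔT) = L₂(1 + α₂ΔT) ⇒ ΔT = (L₂ − L₁)/(α₁L₁ − α₂L₂)
L₂ − L₁ = 1.1301 − 1.1288 = 1.30×10⁻³ m
α₁L₁ − α₂L₂ = 31.5×10⁻⁷×1.1288 − 5.19×10⁻⁷×1.1301 = 2.9691981×10⁻⁶ m/K
ΔT = 1.30×10⁻³ / 2.9691981×10⁻⁶ = 437.829 K
T = 17.7 + 437.829 = 455.529 °C

T = 455.5 °C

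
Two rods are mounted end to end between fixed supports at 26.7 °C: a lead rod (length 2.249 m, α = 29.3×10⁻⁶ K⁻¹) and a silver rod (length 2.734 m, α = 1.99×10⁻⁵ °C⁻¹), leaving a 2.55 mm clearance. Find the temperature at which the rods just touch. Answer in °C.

α₁L₁ = 6.58957×10⁻⁵ m/K, α₂L₂ = 5.44066×10⁻⁵ m/K → total 1.203023×10⁻⁴ m/K
ΔT = g/(α₁L₁+α₂L₂) = 2.55×10⁻³ / 1.203023×10⁻⁴ = 21.197 K
T = 26.7 + 21.197 = 47.897 °C

T = 47.9 °C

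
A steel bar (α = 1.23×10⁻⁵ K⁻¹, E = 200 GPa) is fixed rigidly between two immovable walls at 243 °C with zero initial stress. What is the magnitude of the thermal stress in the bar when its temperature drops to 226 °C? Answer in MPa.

Fully constrained: the free strain ε = αΔT is blocked, so σ = Eε = EαΔT.
|ΔT| = 17 K
σ = 200×10⁹ × 1.23×10⁻⁵ × 17 = 4.18×10⁷ Pa

σ = 41.8 MPa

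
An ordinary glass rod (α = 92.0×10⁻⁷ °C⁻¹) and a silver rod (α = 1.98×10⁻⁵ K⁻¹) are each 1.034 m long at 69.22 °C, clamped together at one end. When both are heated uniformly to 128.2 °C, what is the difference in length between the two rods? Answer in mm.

ΔT = 58.98 K
ordinary glass: ΔL = 92.0×10⁻⁷ × 1.034 m × 58.98 = 5.6106×10⁻⁴ m = 0.56106 mm
silver: ΔL = 1.98×10⁻⁵ × 1.034 m × 58.98 = 1.2075×10⁻³ m = 1.2075 mm
difference = 1.2075 − 0.56106 = 0.64644 mm

0.646 mm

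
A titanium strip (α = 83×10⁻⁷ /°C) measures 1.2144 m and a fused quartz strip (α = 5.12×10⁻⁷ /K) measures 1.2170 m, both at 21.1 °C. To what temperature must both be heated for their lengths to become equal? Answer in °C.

Equal length when α₁L₁ΔT − α₂L₂ΔT = L₂ − L₁ = 2.60×10⁻³ m
α₁L₁ = 1.007952×10⁻⁵, α₂L₂ = 6.23104×10⁻⁷ → Δ(αL) = 9.456416×10⁻⁶ m/K
ΔT = 2.60×10⁻³ / 9.456416×10⁻⁶ = 274.946 K, so T = 21.1 + 274.946 = 296.046 °C

T = 296.0 °C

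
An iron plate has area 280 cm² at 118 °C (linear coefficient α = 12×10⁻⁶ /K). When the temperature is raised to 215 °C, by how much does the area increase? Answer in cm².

ΔA = 0.652 cm²

Area coefficient ≈ 2α; |ΔT| = 97 K
ΔA = 2αA₀ΔT = 2(12×10⁻⁶)(280)(97) = 0.652 cm²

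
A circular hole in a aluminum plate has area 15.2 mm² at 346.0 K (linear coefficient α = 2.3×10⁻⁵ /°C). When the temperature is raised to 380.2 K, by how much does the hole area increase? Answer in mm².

Area coefficient ≈ 2α; |ΔT| = 34.2 K
ΔA = 2αA₀ΔT = 2(2.3×10⁻⁵)(15.2)(34.2) = 0.0239 mm²

ΔA = 0.0239 mm²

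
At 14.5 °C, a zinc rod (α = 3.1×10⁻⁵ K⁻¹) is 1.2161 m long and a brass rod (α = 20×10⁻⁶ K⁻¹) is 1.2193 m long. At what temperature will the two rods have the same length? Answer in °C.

T = 254.9 °C

Equal length when α₁L₁ΔT − α₂L₂ΔT = L₂ − L₁ = 3.20×10⁻³ m
α₁L₁ = 3.76991×10⁻⁵, α₂L₂ = 2.4386×10⁻⁵ → Δ(αL) = 1.33131×10⁻⁵ m/K
ΔT = 3.20×10⁻³ / 1.33131×10⁻⁵ = 240.365 K, so T = 14.5 + 240.365 = 254.865 °C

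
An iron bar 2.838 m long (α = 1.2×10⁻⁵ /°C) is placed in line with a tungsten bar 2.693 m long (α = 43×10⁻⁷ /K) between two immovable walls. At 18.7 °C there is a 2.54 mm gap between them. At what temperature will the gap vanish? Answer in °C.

T = 74.4 °C

α₁L₁ = 3.4056×10⁻⁵ m/K, α₂L₂ = 1.15799×10⁻⁵ m/K → total 4.56359×10⁻⁵ m/K
ΔT = g/(α₁L₁+α₂L₂) = 2.54×10⁻³ / 4.56359×10⁻⁵ = 55.658 K
T = 18.7 + 55.658 = 74.358 °C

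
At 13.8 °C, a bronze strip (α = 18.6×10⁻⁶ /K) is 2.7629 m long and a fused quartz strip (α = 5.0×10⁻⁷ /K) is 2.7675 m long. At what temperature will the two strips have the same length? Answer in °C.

T = 105.8 °C

L₁(1 + α₁ΔT) = L₂(1 + α₂ΔT) ⇒ ΔT = (L₂ − L₁)/(α₁L₁ − α₂L₂)
L₂ − L₁ = 2.7675 − 2.7629 = 4.60×10⁻³ m
α₁L₁ − α₂L₂ = 18.6×10⁻⁶×2.7629 − 5.0×10⁻⁷×2.7675 = 5.000619×10⁻⁵ m/K
ΔT = 4.60×10⁻³ / 5.000619×10⁻⁵ = 91.989 K
T = 13.8 + 91.989 = 105.789 °C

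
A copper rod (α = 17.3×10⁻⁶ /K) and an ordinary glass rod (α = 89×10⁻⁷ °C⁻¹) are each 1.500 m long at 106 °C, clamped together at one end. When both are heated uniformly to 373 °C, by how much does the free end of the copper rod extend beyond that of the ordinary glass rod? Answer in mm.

ΔT = 267 K
copper: ΔL = 17.3×10⁻⁶ × 1.500 m × 267 = 6.9286×10⁻³ m = 6.9286 mm
ordinary glass: ΔL = 89×10⁻⁷ × 1.500 m × 267 = 3.5644×10⁻³ m = 3.5644 mm
difference = 6.9286 − 3.5644 = 3.3642 mm

3.36 mm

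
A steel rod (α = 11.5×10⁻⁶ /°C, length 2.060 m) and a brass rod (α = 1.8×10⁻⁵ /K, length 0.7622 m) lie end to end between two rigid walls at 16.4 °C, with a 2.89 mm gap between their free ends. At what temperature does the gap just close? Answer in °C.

Gap closes when ΔL₁ + ΔL₂ = 2.89 mm = 2.89×10⁻³ m
(α₁L₁ + α₂L₂)ΔT = g
α₁L₁ + α₂L₂ = 11.5×10⁻⁶×2.060 + 1.8×10⁻⁵×0.7622 = 3.74096×10⁻⁵ m/K
ΔT = 2.89×10⁻³ / 3.74096×10⁻⁵ = 77.253 K
T = 16.4 + 77.253 = 93.653 °C

T = 93.7 °C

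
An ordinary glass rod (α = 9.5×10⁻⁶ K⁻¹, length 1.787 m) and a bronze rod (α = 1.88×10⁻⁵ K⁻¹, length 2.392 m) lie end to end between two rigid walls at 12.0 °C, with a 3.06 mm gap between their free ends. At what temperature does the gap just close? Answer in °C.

T = 61.4 °C

α₁L₁ = 1.69765×10⁻⁵ m/K, α₂L₂ = 4.49696×10⁻⁵ m/K → total 6.19461×10⁻⁵ m/K
ΔT = g/(α₁L₁+α₂L₂) = 3.06×10⁻³ / 6.19461×10⁻⁵ = 49.398 K
T = 12.0 + 49.398 = 61.398 °C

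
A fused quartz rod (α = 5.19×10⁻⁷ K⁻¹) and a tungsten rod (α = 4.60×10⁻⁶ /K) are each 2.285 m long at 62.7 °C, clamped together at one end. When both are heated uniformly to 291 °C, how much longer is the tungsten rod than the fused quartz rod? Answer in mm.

ΔT = 228.3 K
fused quartz: ΔL = 5.19×10⁻⁷ × 2.285 m × 228.3 = 2.7074×10⁻⁴ m = 0.27074 mm
tungsten: ΔL = 4.60×10⁻⁶ × 2.285 m × 228.3 = 2.3997×10⁻³ m = 2.3997 mm
difference = 2.3997 − 0.27074 = 2.12896 mm

2.13 mm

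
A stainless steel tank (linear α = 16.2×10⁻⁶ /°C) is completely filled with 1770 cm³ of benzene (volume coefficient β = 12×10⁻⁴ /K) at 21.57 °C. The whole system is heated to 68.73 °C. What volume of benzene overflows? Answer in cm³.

96.1 cm³

The tank also expands: β_container ≈ 3α = 4.86×10⁻⁵ /K
Net overflow = V₀(β_liq − 3α_cont)ΔT
β − 3α = 1.20×10⁻³ − 4.86×10⁻⁵ = 1.1514×10⁻³ /K; ΔT = 47.16 K
ΔV = 1770 × 1.1514×10⁻³ × 47.16 = 96.1 cm³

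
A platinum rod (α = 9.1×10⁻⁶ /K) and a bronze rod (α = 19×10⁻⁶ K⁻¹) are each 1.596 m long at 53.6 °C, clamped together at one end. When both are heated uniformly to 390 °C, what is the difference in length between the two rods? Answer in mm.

5.32 mm

ΔT = 336.4 K
platinum: ΔL = 9.1×10⁻⁶ × 1.596 m × 336.4 = 4.8857×10⁻³ m = 4.8857 mm
bronze: ΔL = 19×10⁻⁶ × 1.596 m × 336.4 = 1.0201×10⁻² m = 10.201 mm
difference = 10.201 − 4.8857 = 5.3153 mm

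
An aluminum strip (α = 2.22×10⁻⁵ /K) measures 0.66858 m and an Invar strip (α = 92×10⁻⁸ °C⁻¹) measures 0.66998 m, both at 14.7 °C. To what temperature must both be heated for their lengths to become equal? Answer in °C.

T = 113.1 °C

L₁(1 + α₁ΔT) = L₂(1 + α₂ΔT) ⇒ ΔT = (L₂ − L₁)/(α₁L₁ − α₂L₂)
L₂ − L₁ = 0.66998 − 0.66858 = 1.40×10⁻³ m
α₁L₁ − α₂L₂ = 2.22×10⁻⁵×0.66858 − 92×10⁻⁸×0.66998 = 1.42260944×10⁻⁵ m/K
ΔT = 1.40×10⁻³ / 1.42260944×10⁻⁵ = 98.411 K
T = 14.7 + 98.411 = 113.111 °C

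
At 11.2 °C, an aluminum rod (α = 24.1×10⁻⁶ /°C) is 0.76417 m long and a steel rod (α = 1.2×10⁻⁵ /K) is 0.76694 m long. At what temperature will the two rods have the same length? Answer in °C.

T = 311.9 °C

L₁(1 + α₁ΔT) = L₂(1 + α₂ΔT) ⇒ ΔT = (L₂ − L₁)/(α₁L₁ − α₂L₂)
L₂ − L₁ = 0.76694 − 0.76417 = 2.77×10⁻³ m
α₁L₁ − α₂L₂ = 24.1×10⁻⁶×0.76417 − 1.2×10⁻⁵×0.76694 = 9.213217×10⁻⁶ m/K
ΔT = 2.77×10⁻³ / 9.213217×10⁻⁶ = 300.655 K
T = 11.2 + 300.655 = 311.855 °C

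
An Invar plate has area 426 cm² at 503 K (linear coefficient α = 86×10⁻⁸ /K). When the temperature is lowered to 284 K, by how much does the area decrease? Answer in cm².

ΔA = 0.160 cm²

Area coefficient ≈ 2α; |ΔT| = 219 K
ΔA = 2αA₀ΔT = 2(86×10⁻⁸)(426)(219) = 0.160 cm²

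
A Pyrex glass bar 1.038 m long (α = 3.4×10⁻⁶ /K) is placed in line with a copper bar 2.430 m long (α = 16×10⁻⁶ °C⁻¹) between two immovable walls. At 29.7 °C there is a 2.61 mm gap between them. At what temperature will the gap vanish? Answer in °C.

T = 91.2 °C

Gap closes when ΔL₁ + ΔL₂ = 2.61 mm = 2.61×10⁻³ m
(α₁L₁ + α₂L₂)ΔT = g
α₁L₁ + α₂L₂ = 3.4×10⁻⁶×1.038 + 16×10⁻⁶×2.430 = 4.24092×10⁻⁵ m/K
ΔT = 2.61×10⁻³ / 4.24092×10⁻⁵ = 61.543 K
T = 29.7 + 61.543 = 91.243 °C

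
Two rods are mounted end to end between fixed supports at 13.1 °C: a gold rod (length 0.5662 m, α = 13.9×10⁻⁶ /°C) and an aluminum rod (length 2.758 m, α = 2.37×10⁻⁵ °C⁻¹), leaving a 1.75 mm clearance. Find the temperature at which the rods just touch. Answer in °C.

Gap closes when ΔL₁ + ΔL₂ = 1.75 mm = 1.75×10⁻³ m
(α₁L₁ + α₂L₂)ΔT = g
α₁L₁ + α₂L₂ = 13.9×10⁻⁶×0.5662 + 2.37×10⁻⁵×2.758 = 7.323478×10⁻⁵ m/K
ΔT = 1.75×10⁻³ / 7.323478×10⁻⁵ = 23.896 K
T = 13.1 + 23.896 = 36.996 °C

T = 37.0 °C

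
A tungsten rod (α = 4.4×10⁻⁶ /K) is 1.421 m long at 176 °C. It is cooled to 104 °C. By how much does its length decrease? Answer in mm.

|ΔT| = |104 − 176| = 72 K
ΔL = αL₀ΔT = (4.4×10⁻⁶)(1.421)(72) = 4.50×10⁻⁴ m

ΔL = 0.450 mm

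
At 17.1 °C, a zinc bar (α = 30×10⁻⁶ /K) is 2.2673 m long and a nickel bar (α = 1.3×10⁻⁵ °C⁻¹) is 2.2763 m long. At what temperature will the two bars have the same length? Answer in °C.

T = 251.3 °C

Equal length when α₁L₁ΔT − α₂L₂ΔT = L₂ − L₁ = 9.00×10⁻³ m
α₁L₁ = 6.8019×10⁻⁵, α₂L₂ = 2.95919×10⁻⁵ → Δ(αL) = 3.84271×10⁻⁵ m/K
ΔT = 9.00×10⁻³ / 3.84271×10⁻⁵ = 234.210 K, so T = 17.1 + 234.210 = 251.310 °C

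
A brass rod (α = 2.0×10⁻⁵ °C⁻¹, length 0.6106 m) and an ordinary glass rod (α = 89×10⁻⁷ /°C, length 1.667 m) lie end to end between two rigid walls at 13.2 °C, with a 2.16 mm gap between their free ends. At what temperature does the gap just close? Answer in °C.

T = 93.1 °C

α₁L₁ = 1.2212×10⁻⁵ m/K, α₂L₂ = 1.48363×10⁻⁵ m/K → total 2.70483×10⁻⁵ m/K
ΔT = g/(α₁L₁+α₂L₂) = 2.16×10⁻³ / 2.70483×10⁻⁵ = 79.857 K
T = 13.2 + 79.857 = 93.057 °C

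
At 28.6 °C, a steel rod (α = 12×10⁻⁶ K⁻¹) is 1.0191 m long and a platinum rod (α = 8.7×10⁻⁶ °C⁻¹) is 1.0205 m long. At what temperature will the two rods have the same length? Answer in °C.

Equal length when α₁L₁ΔT − α₂L₂ΔT = L₂ − L₁ = 1.40×10⁻³ m
α₁L₁ = 1.22292×10⁻⁵, α₂L₂ = 8.87835×10⁻⁶ → Δ(αL) = 3.35085×10⁻⁶ m/K
ΔT = 1.40×10⁻³ / 3.35085×10⁻⁶ = 417.804 K, so T = 28.6 + 417.804 = 446.404 °C

T = 446.4 °C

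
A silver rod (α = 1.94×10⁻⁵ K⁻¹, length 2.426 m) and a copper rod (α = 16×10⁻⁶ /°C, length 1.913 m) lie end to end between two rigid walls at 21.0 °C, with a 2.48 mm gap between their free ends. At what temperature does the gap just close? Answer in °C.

Gap closes when ΔL₁ + ΔL₂ = 2.48 mm = 2.48×10⁻³ m
(α₁L₁ + α₂L₂)ΔT = g
α₁L₁ + α₂L₂ = 1.94×10⁻⁵×2.426 + 16×10⁻⁶×1.913 = 7.76724×10⁻⁵ m/K
ΔT = 2.48×10⁻³ / 7.76724×10⁻⁵ = 31.929 K
T = 21.0 + 31.929 = 52.929 °C

T = 52.9 °C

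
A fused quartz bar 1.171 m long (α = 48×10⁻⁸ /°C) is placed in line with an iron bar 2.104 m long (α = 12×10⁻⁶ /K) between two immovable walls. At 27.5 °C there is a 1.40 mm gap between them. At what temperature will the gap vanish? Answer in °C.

Gap closes when ΔL₁ + ΔL₂ = 1.40 mm = 1.40×10⁻³ m
(α₁L₁ + α₂L₂)ΔT = g
α₁L₁ + α₂L₂ = 48×10⁻⁸×1.171 + 12×10⁻⁶×2.104 = 2.581008×10⁻⁵ m/K
ΔT = 1.40×10⁻³ / 2.581008×10⁻⁵ = 54.242 K
T = 27.5 + 54.242 = 81.742 °C

T = 81.7 °C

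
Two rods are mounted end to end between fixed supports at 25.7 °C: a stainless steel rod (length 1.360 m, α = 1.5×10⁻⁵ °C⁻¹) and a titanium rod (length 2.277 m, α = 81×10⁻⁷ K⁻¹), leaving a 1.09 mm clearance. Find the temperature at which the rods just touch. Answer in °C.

α₁L₁ = 2.040×10⁻⁵ m/K, α₂L₂ = 1.84437×10⁻⁵ m/K → total 3.88437×10⁻⁵ m/K
ΔT = g/(α₁L₁+α₂L₂) = 1.09×10⁻³ / 3.88437×10⁻⁵ = 28.061 K
T = 25.7 + 28.061 = 53.761 °C

T = 53.8 °C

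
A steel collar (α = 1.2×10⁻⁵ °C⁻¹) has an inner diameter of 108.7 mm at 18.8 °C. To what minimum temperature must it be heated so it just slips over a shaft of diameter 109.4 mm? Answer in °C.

T = 555 °C

Required Δd = 109.4 − 108.7 = 0.7 mm
Δd = αd₀ΔT ⇒ ΔT = Δd/(αd₀) = 0.7 / (1.2×10⁻⁵ × 108.7) = 536.65 K
T_min = 18.8 + 536.65 = 555.45 °C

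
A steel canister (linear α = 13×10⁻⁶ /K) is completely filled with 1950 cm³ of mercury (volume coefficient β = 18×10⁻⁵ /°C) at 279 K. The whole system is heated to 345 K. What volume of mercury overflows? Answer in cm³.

18.1 cm³

The canister also expands: β_container ≈ 3α = 3.9×10⁻⁵ /K
Net overflow = V₀(β_liq − 3α_cont)ΔT
β − 3α = 1.80×10⁻⁴ − 3.9×10⁻⁵ = 1.41×10⁻⁴ /K; ΔT = 66 K
ΔV = 1950 × 1.41×10⁻⁴ × 66 = 18.1 cm³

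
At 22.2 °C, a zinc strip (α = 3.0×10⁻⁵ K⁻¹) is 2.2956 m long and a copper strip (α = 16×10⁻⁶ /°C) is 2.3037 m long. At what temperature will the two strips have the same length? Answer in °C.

Equal length when α₁L₁ΔT − α₂L₂ΔT = L₂ − L₁ = 8.10×10⁻³ m
α₁L₁ = 6.8868×10⁻⁵, α₂L₂ = 3.68592×10⁻⁵ → Δ(αL) = 3.20088×10⁻⁵ m/K
ΔT = 8.10×10⁻³ / 3.20088×10⁻⁵ = 253.055 K, so T = 22.2 + 253.055 = 275.255 °C

T = 275.3 °C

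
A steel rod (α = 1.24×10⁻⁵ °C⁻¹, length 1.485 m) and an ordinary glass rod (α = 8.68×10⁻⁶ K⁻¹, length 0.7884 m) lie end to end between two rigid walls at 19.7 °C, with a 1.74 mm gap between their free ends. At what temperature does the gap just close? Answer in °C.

α₁L₁ = 1.8414×10⁻⁵ m/K, α₂L₂ = 6.843312×10⁻⁶ m/K → total 2.5257312×10⁻⁵ m/K
ΔT = g/(α₁L₁+α₂L₂) = 1.74×10⁻³ / 2.5257312×10⁻⁵ = 68.891 K
T = 19.7 + 68.891 = 88.591 °C

T = 88.6 °C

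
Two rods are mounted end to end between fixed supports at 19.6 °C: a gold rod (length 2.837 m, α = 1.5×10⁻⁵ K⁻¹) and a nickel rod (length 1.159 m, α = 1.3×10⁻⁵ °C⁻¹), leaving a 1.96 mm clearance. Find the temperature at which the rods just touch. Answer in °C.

T = 53.6 °C

Gap closes when ΔL₁ + ΔL₂ = 1.96 mm = 1.96×10⁻³ m
(α₁L₁ + α₂L₂)ΔT = g
α₁L₁ + α₂L₂ = 1.5×10⁻⁵×2.837 + 1.3×10⁻⁵×1.159 = 5.7622×10⁻⁵ m/K
ΔT = 1.96×10⁻³ / 5.7622×10⁻⁵ = 34.015 K
T = 19.6 + 34.015 = 53.615 °C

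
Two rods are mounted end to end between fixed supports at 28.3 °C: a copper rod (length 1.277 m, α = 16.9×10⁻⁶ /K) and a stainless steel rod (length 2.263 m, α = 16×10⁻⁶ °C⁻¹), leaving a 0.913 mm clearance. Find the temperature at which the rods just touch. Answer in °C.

α₁L₁ = 2.15813×10⁻⁵ m/K, α₂L₂ = 3.6208×10⁻⁵ m/K → total 5.77893×10⁻⁵ m/K
ΔT = g/(α₁L₁+α₂L₂) = 9.13×10⁻⁴ / 5.77893×10⁻⁵ = 15.799 K
T = 28.3 + 15.799 = 44.099 °C

T = 44.1 °C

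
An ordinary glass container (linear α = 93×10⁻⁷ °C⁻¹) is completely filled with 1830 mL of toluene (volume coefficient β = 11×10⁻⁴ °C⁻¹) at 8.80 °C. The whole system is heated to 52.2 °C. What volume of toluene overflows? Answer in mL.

85.1 mL

The container also expands: β_container ≈ 3α = 2.79×10⁻⁵ /K
Net overflow = V₀(β_liq − 3α_cont)ΔT
β − 3α = 1.10×10⁻³ − 2.79×10⁻⁵ = 1.0721×10⁻³ /K; ΔT = 43.40 K
ΔV = 1830 × 1.0721×10⁻³ × 43.40 = 85.1 mL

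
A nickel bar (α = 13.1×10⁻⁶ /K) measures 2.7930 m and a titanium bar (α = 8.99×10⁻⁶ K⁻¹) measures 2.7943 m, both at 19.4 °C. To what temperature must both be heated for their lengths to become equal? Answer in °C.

L₁(1 + α₁ΔT) = L₂(1 + α₂ΔT) ⇒ ΔT = (L₂ − L₁)/(α₁L₁ − α₂L₂)
L₂ − L₁ = 2.7943 − 2.7930 = 1.30×10⁻³ m
α₁L₁ − α₂L₂ = 13.1×10⁻⁶×2.7930 − 8.99×10⁻⁶×2.7943 = 1.1467543×10⁻⁵ m/K
ΔT = 1.30×10⁻³ / 1.1467543×10⁻⁵ = 113.363 K
T = 19.4 + 113.363 = 132.763 °C

T = 132.8 °C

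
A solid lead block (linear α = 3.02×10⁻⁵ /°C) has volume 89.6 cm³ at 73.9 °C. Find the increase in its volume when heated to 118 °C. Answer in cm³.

Isotropic solid: β ≈ 3α = 9.1×10⁻⁵ /K; ΔT = 44.1 K
ΔV = 3αV₀ΔT = 3(3.02×10⁻⁵)(89.6)(44.1) = 0.358 cm³

ΔV = 0.358 cm³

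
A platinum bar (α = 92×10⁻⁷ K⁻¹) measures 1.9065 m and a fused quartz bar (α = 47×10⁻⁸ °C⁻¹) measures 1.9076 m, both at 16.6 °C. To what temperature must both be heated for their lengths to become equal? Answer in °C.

T = 82.69 °C

Equal length when α₁L₁ΔT − α₂L₂ΔT = L₂ − L₁ = 1.10×10⁻³ m
α₁L₁ = 1.75398×10⁻⁵, α₂L₂ = 8.96572×10⁻⁷ → Δ(αL) = 1.6643228×10⁻⁵ m/K
ΔT = 1.10×10⁻³ / 1.6643228×10⁻⁵ = 66.0929 K, so T = 16.6 + 66.0929 = 82.6929 °C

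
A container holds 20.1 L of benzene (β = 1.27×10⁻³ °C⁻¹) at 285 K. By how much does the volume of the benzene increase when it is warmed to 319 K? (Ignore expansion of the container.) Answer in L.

ΔV = 0.868 L

|ΔT| = |319 − 285| = 34 K
ΔV = βV₀ΔT = (1.27×10⁻³)(20.1)(34) = 0.868 L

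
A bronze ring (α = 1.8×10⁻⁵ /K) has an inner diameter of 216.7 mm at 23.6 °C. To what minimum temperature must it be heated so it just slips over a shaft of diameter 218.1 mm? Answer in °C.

Required Δd = 218.1 − 216.7 = 1.4 mm
Δd = αd₀ΔT ⇒ ΔT = Δd/(αd₀) = 1.4 / (1.8×10⁻⁵ × 216.7) = 358.92 K
T_min = 23.6 + 358.92 = 382.52 °C

T = 383 °C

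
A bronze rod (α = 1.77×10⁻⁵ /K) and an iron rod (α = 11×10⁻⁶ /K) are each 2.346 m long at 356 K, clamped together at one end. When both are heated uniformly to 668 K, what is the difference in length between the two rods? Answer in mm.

4.90 mm

ΔT = 312 K
bronze: ΔL = 1.77×10⁻⁵ × 2.346 m × 312 = 1.2956×10⁻² m = 12.956 mm
iron: ΔL = 11×10⁻⁶ × 2.346 m × 312 = 8.0515×10⁻³ m = 8.0515 mm
difference = 12.956 − 8.0515 = 4.9045 mm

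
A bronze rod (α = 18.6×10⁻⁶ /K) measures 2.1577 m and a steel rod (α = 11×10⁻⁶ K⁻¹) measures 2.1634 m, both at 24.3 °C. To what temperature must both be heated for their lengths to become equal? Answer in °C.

L₁(1 + α₁ΔT) = L₂(1 + α₂ΔT) ⇒ ΔT = (L₂ − L₁)/(α₁L₁ − α₂L₂)
L₂ − L₁ = 2.1634 − 2.1577 = 5.70×10⁻³ m
α₁L₁ − α₂L₂ = 18.6×10⁻⁶×2.1577 − 11×10⁻⁶×2.1634 = 1.633582×10⁻⁵ m/K
ΔT = 5.70×10⁻³ / 1.633582×10⁻⁵ = 348.926 K
T = 24.3 + 348.926 = 373.226 °C

T = 373.2 °C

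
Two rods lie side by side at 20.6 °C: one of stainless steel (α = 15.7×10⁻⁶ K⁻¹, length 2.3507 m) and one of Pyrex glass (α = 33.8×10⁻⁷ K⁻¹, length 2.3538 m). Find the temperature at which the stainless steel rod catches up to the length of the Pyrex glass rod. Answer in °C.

L₁(1 + α₁ΔT) = L₂(1 + α₂ΔT) ⇒ ΔT = (L₂ − L₁)/(α₁L₁ − α₂L₂)
L₂ − L₁ = 2.3538 − 2.3507 = 3.10×10⁻³ m
α₁L₁ − α₂L₂ = 15.7×10⁻⁶×2.3507 − 33.8×10⁻⁷×2.3538 = 2.8950146×10⁻⁵ m/K
ΔT = 3.10×10⁻³ / 2.8950146×10⁻⁵ = 107.081 K
T = 20.6 + 107.081 = 127.681 °C

T = 127.7 °C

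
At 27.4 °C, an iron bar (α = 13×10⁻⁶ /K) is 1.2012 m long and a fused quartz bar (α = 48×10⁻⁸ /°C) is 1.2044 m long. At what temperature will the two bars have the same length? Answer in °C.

T = 240.2 °C

L₁(1 + α₁ΔT) = L₂(1 + α₂ΔT) ⇒ ΔT = (L₂ − L₁)/(α₁L₁ − α₂L₂)
L₂ − L₁ = 1.2044 − 1.2012 = 3.20×10⁻³ m
α₁L₁ − α₂L₂ = 13×10⁻⁶×1.2012 − 48×10⁻⁸×1.2044 = 1.5037488×10⁻⁵ m/K
ΔT = 3.20×10⁻³ / 1.5037488×10⁻⁵ = 212.801 K
T = 27.4 + 212.801 = 240.201 °C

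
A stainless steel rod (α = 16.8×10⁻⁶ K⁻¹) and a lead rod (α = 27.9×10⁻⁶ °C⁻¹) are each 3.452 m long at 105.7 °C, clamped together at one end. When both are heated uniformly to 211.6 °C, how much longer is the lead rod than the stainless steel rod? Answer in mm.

ΔT = 105.9 K
stainless steel: ΔL = 16.8×10⁻⁶ × 3.452 m × 105.9 = 6.1415×10⁻³ m = 6.1415 mm
lead: ΔL = 27.9×10⁻⁶ × 3.452 m × 105.9 = 1.0199×10⁻² m = 10.199 mm
difference = 10.199 − 6.1415 = 4.0575 mm

4.06 mm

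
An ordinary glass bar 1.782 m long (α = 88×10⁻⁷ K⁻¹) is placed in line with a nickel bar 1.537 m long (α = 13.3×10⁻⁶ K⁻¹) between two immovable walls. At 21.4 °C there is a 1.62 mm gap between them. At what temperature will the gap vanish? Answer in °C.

T = 66.2 °C

Gap closes when ΔL₁ + ΔL₂ = 1.62 mm = 1.62×10⁻³ m
(α₁L₁ + α₂L₂)ΔT = g
α₁L₁ + α₂L₂ = 88×10⁻⁷×1.782 + 13.3×10⁻⁶×1.537 = 3.61237×10⁻⁵ m/K
ΔT = 1.62×10⁻³ / 3.61237×10⁻⁵ = 44.846 K
T = 21.4 + 44.846 = 66.246 °C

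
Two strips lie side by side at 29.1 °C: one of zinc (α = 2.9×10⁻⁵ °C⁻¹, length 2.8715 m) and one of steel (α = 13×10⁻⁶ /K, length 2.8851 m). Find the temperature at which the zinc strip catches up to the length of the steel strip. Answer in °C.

T = 326.3 °C

Equal length when α₁L₁ΔT − α₂L₂ΔT = L₂ − L₁ = 1.36×10⁻² m
α₁L₁ = 8.32735×10⁻⁵, α₂L₂ = 3.75063×10⁻⁵ → Δ(αL) = 4.57672×10⁻⁵ m/K
ΔT = 1.36×10⁻² / 4.57672×10⁻⁵ = 297.156 K, so T = 29.1 + 297.156 = 326.256 °C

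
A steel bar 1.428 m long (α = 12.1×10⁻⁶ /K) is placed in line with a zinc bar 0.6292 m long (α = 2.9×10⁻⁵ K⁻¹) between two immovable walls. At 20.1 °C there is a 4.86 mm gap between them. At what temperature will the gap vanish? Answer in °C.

T = 157 °C

α₁L₁ = 1.72788×10⁻⁵ m/K, α₂L₂ = 1.82468×10⁻⁵ m/K → total 3.55256×10⁻⁵ m/K
ΔT = g/(α₁L₁+α₂L₂) = 4.86×10⁻³ / 3.55256×10⁻⁵ = 136.80 K
T = 20.1 + 136.80 = 156.90 °C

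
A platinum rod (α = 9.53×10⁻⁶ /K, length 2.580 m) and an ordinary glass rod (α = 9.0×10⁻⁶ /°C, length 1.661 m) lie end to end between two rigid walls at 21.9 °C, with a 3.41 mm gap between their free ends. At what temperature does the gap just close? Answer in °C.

T = 108 °C

α₁L₁ = 2.45874×10⁻⁵ m/K, α₂L₂ = 1.4949×10⁻⁵ m/K → total 3.95364×10⁻⁵ m/K
ΔT = g/(α₁L₁+α₂L₂) = 3.41×10⁻³ / 3.95364×10⁻⁵ = 86.25 K
T = 21.9 + 86.25 = 108.15 °C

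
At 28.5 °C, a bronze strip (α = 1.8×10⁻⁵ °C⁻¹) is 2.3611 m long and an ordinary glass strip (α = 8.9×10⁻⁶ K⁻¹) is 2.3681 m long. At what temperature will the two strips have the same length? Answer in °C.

L₁(1 + α₁ΔT) = L₂(1 + α₂ΔT) ⇒ ΔT = (L₂ − L₁)/(α₁L₁ − α₂L₂)
L₂ − L₁ = 2.3681 − 2.3611 = 7.00×10⁻³ m
α₁L₁ − α₂L₂ = 1.8×10⁻⁵×2.3611 − 8.9×10⁻⁶×2.3681 = 2.142371×10⁻⁵ m/K
ΔT = 7.00×10⁻³ / 2.142371×10⁻⁵ = 326.741 K
T = 28.5 + 326.741 = 355.241 °C

T = 355.2 °C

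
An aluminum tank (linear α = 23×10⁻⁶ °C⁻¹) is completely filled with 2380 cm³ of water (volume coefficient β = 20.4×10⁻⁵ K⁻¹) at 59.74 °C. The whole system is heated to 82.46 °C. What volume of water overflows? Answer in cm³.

7.30 cm³

The tank also expands: β_container ≈ 3α = 6.9×10⁻⁵ /K
Net overflow = V₀(β_liq − 3α_cont)ΔT
β − 3α = 2.04×10⁻⁴ − 6.9×10⁻⁵ = 1.35×10⁻⁴ /K; ΔT = 22.72 K
ΔV = 2380 × 1.35×10⁻⁴ × 22.72 = 7.30 cm³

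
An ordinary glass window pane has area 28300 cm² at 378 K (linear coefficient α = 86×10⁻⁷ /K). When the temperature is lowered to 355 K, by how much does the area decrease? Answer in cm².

Area coefficient ≈ 2α; |ΔT| = 23 K
ΔA = 2αA₀ΔT = 2(86×10⁻⁷)(28300)(23) = 11.2 cm²

ΔA = 11.2 cm²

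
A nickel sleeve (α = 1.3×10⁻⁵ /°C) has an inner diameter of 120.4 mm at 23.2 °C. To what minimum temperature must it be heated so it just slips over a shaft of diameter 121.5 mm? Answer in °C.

Required Δd = 121.5 − 120.4 = 1.1 mm
Δd = αd₀ΔT ⇒ ΔT = Δd/(αd₀) = 1.1 / (1.3×10⁻⁵ × 120.4) = 702.79 K
T_min = 23.2 + 702.79 = 725.99 °C

T = 726 °C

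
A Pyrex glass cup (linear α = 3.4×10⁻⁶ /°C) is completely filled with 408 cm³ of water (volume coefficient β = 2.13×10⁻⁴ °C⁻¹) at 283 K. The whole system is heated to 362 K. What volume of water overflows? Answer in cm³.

The cup also expands: β_container ≈ 3α = 1.02×10⁻⁵ /K
Net overflow = V₀(β_liq − 3α_cont)ΔT
β − 3α = 2.13×10⁻⁴ − 1.02×10⁻⁵ = 2.028×10⁻⁴ /K; ΔT = 79 K
ΔV = 408 × 2.028×10⁻⁴ × 79 = 6.54 cm³

6.54 cm³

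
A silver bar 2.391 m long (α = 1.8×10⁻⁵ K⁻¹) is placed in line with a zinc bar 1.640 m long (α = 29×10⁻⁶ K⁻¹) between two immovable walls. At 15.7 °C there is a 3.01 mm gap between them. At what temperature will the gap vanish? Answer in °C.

Gap closes when ΔL₁ + ΔL₂ = 3.01 mm = 3.01×10⁻³ m
(α₁L₁ + α₂L₂)ΔT = g
α₁L₁ + α₂L₂ = 1.8×10⁻⁵×2.391 + 29×10⁻⁶×1.640 = 9.0598×10⁻⁵ m/K
ΔT = 3.01×10⁻³ / 9.0598×10⁻⁵ = 33.224 K
T = 15.7 + 33.224 = 48.924 °C

T = 48.9 °C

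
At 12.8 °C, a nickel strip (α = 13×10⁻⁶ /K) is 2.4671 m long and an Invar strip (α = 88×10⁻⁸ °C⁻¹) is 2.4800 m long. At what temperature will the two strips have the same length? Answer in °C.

Equal length when α₁L₁ΔT − α₂L₂ΔT = L₂ − L₁ = 1.29×10⁻² m
α₁L₁ = 3.20723×10⁻⁵, α₂L₂ = 2.1824×10⁻⁶ → Δ(αL) = 2.98899×10⁻⁵ m/K
ΔT = 1.29×10⁻² / 2.98899×10⁻⁵ = 431.584 K, so T = 12.8 + 431.584 = 444.384 °C

T = 444.4 °C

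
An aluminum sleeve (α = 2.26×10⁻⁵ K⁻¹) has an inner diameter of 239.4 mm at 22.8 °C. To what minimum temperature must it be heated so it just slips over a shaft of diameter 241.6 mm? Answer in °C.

T = 429 °C

Required Δd = 241.6 − 239.4 = 2.2 mm
Δd = αd₀ΔT ⇒ ΔT = Δd/(αd₀) = 2.2 / (2.26×10⁻⁵ × 239.4) = 406.62 K
T_min = 22.8 + 406.62 = 429.42 °C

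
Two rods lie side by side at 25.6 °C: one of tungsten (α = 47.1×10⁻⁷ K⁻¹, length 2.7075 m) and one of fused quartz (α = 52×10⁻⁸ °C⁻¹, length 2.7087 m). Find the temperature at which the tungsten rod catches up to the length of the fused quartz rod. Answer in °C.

Equal length when α₁L₁ΔT − α₂L₂ΔT = L₂ − L₁ = 1.20×10⁻³ m
α₁L₁ = 1.2752325×10⁻⁵, α₂L₂ = 1.408524×10⁻⁶ → Δ(αL) = 1.1343801×10⁻⁵ m/K
ΔT = 1.20×10⁻³ / 1.1343801×10⁻⁵ = 105.785 K, so T = 25.6 + 105.785 = 131.385 °C

T = 131.4 °C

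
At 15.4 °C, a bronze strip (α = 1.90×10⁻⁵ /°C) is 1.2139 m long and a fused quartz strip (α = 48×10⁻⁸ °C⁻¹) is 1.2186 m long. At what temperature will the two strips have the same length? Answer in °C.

L₁(1 + α₁ΔT) = L₂(1 + α₂ΔT) ⇒ ΔT = (L₂ − L₁)/(α₁L₁ − α₂L₂)
L₂ − L₁ = 1.2186 − 1.2139 = 4.70×10⁻³ m
α₁L₁ − α₂L₂ = 1.90×10⁻⁵×1.2139 − 48×10⁻⁸×1.2186 = 2.2479172×10⁻⁵ m/K
ΔT = 4.70×10⁻³ / 2.2479172×10⁻⁵ = 209.082 K
T = 15.4 + 209.082 = 224.482 °C

T = 224.5 °C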